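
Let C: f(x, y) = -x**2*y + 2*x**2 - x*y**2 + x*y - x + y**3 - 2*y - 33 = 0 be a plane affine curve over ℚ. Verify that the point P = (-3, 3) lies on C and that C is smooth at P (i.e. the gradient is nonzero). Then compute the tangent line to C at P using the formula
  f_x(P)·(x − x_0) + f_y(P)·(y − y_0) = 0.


Tangent line at P: -x + 31*y - 96 = 0.

Step 1: f(-3, 3) = 0, so P lies on C.
Step 2: partial derivatives
  f_x(x, y) = -2*x*y + 4*x - y**2 + y - 1, f_y(x, y) = -x**2 - 2*x*y + x + 3*y**2 - 2.
  f_x(P) = -1, f_y(P) = 31 (gradient nonzero, so P is smooth).
Step 3: tangent line at P: -1·(x − -3) + 31·(y − 3) = 0.
Expanding: -x + 31*y - 96 = 0.


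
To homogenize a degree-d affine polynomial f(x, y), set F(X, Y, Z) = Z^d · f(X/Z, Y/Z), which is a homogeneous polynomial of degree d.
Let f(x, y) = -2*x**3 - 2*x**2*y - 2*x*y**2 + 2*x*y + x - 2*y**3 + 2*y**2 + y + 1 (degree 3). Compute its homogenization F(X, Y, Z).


F(X, Y, Z) = -2*X**3 - 2*X**2*Y - 2*X*Y**2 + 2*X*Y*Z + X*Z**2 - 2*Y**3 + 2*Y**2*Z + Y*Z**2 + Z**3

deg(f) = 3.
Substitute x = X/Z, y = Y/Z into f, then multiply by Z^3.
  monomial -2·x^3·y^0 ↦ -2·X^3·Y^0·Z^0.
  monomial -2·x^2·y^1 ↦ -2·X^2·Y^1·Z^0.
  monomial -2·x^1·y^2 ↦ -2·X^1·Y^2·Z^0.
  monomial 2·x^1·y^1 ↦ 2·X^1·Y^1·Z^1.
  monomial 1·x^1·y^0 ↦ 1·X^1·Y^0·Z^2.
  monomial -2·x^0·y^3 ↦ -2·X^0·Y^3·Z^0.
  monomial 2·x^0·y^2 ↦ 2·X^0·Y^2·Z^1.
  monomial 1·x^0·y^1 ↦ 1·X^0·Y^1·Z^2.
  monomial 1·x^0·y^0 ↦ 1·X^0·Y^0·Z^3.
Collecting: F(X, Y, Z) = -2*X**3 - 2*X**2*Y - 2*X*Y**2 + 2*X*Y*Z + X*Z**2 - 2*Y**3 + 2*Y**2*Z + Y*Z**2 + Z**3.


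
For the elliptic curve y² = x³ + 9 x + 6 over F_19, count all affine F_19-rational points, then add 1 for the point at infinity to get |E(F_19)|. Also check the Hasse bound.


Affine points = {(0, 5), (0, 14), (1, 4), (1, 15), (4, 7), (4, 12), (5, 9), (5, 10), (8, 1), (8, 18), (11, 7), (11, 12), (14, 8), (14, 11), (15, 1), (15, 18), (16, 3), (16, 16)}; affine count = 18; |E(F_19)| = 19.

Discriminant check: Δ ∝ 4a³ + 27b² = 4·9³ + 27·6² = 4·729 + 27·36 ≡ 12 (mod 19). Nonzero ⇒ E is nonsingular.
For each x ∈ F_19, compute rhs = x³ + 9·x + 6 mod 19, then count y ∈ F_19 with y² ≡ rhs.
  x = 0: rhs = 6, matching y values: 5, 14 (2 points).
  x = 1: rhs = 16, matching y values: 4, 15 (2 points).
  x = 2: rhs = 13, matching y values: none (0 points).
  x = 3: rhs = 3, matching y values: none (0 points).
  x = 4: rhs = 11, matching y values: 7, 12 (2 points).
  x = 5: rhs = 5, matching y values: 9, 10 (2 points).
  x = 6: rhs = 10, matching y values: none (0 points).
  x = 7: rhs = 13, matching y values: none (0 points).
  x = 8: rhs = 1, matching y values: 1, 18 (2 points).
  x = 9: rhs = 18, matching y values: none (0 points).
  x = 10: rhs = 13, matching y values: none (0 points).
  x = 11: rhs = 11, matching y values: 7, 12 (2 points).
  x = 12: rhs = 18, matching y values: none (0 points).
  x = 13: rhs = 2, matching y values: none (0 points).
  x = 14: rhs = 7, matching y values: 8, 11 (2 points).
  x = 15: rhs = 1, matching y values: 1, 18 (2 points).
  x = 16: rhs = 9, matching y values: 3, 16 (2 points).
  x = 17: rhs = 18, matching y values: none (0 points).
  x = 18: rhs = 15, matching y values: none (0 points).
Total affine count: 18.
Full point count |E(F_19)| = 18 + 1 = 19.
Hasse bound: |19 − (19+1)| = |-1| = 1 ≤ 2√19 ≈ 8.7178 ✓.


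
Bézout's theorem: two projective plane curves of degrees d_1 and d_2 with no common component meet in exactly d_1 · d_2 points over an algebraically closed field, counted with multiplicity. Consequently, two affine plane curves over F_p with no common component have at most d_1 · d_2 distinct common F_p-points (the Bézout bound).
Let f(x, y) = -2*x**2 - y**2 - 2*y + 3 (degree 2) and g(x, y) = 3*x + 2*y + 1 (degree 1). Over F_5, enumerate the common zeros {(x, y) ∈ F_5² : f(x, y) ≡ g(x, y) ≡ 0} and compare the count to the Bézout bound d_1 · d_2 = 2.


Common zeros: {(0, 2), (3, 0)}; count = 2; Bézout bound = 2.

deg(f) = 2, deg(g) = 1, so Bézout bound = 2.
Scan x ∈ F_5. For each x, list the y ∈ F_5 with f(x, y) ≡ 0 and those with g(x, y) ≡ 0 (mod 5); the common zeros in that column are the intersection.
  x = 0: f ≡ 0 at y ∈ {1, 2}; g ≡ 0 at y ∈ {2}; common: {2}.
  x = 1: f ≡ 0 at y ∈ ∅; g ≡ 0 at y ∈ {3}; common: ∅.
  x = 2: f ≡ 0 at y ∈ {0, 3}; g ≡ 0 at y ∈ {4}; common: ∅.
  x = 3: f ≡ 0 at y ∈ {0, 3}; g ≡ 0 at y ∈ {0}; common: {0}.
  x = 4: f ≡ 0 at y ∈ ∅; g ≡ 0 at y ∈ {1}; common: ∅.
Collecting: common zeros = {(0, 2), (3, 0)}, so the count is 2.
Comparison with the Bézout bound: 2 ≤ 2 = deg(f)·deg(g), as expected for curves with no common component (the bound is attained).


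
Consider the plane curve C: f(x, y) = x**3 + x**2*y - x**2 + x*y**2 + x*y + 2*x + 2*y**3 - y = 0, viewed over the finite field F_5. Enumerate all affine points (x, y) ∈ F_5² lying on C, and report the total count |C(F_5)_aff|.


Affine F_5-points: {(0, 0), (1, 4), (2, 3), (3, 1)}; count = 4.

For each of the 25 pairs (x, y) ∈ F_5², evaluate f(x, y) mod 5. Record the zeros.
  x = 0: [0↦0, 1↦1, 2↦4, 3↦1, 4↦4]  zeros at y ∈ {0}
  x = 1: [0↦2, 1↦1, 2↦4, 3↦3, 4↦0]  zeros at y ∈ {4}
  x = 2: [0↦3, 1↦2, 2↦2, 3↦0, 4↦3]  zeros at y ∈ {3}
  x = 3: [0↦4, 1↦0, 2↦4, 3↦3, 4↦4]  zeros at y ∈ {1}
  x = 4: [0↦1, 1↦1, 2↦1, 3↦3, 4↦4]  zeros at y ∈ ∅
Collecting zeros: affine points = {(0, 0), (1, 4), (2, 3), (3, 1)}.
Total count |C(F_5)_aff| = 4.


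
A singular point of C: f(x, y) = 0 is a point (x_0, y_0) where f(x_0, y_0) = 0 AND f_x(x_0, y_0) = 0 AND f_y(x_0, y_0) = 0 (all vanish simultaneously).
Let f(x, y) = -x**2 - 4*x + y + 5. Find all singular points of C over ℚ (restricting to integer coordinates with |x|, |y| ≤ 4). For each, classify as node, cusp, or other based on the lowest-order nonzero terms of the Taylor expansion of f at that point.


No singular points in the scanned grid; C is smooth there.

Compute partial derivatives:
  f_x = -2*x - 4.
  f_y = 1.
f_y = 1 is a nonzero constant, so f_y never vanishes: no point (x, y) can satisfy f = f_x = f_y = 0. In particular no (x, y) ∈ {−4, ..., 4}² is singular; the curve is smooth.


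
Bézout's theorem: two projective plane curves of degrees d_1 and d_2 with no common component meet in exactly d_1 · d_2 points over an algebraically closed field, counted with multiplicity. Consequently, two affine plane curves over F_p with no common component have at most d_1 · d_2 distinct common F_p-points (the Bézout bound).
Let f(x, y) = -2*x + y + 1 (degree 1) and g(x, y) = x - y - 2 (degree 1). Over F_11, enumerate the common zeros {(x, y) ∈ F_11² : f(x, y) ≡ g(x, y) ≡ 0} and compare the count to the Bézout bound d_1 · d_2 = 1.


Common zeros: {(10, 8)}; count = 1; Bézout bound = 1.

deg(f) = 1, deg(g) = 1, so Bézout bound = 1.
Scan x ∈ F_11. For each x, list the y ∈ F_11 with f(x, y) ≡ 0 and those with g(x, y) ≡ 0 (mod 11); the common zeros in that column are the intersection.
  x = 0: f ≡ 0 at y ∈ {10}; g ≡ 0 at y ∈ {9}; common: ∅.
  x = 1: f ≡ 0 at y ∈ {1}; g ≡ 0 at y ∈ {10}; common: ∅.
  x = 2: f ≡ 0 at y ∈ {3}; g ≡ 0 at y ∈ {0}; common: ∅.
  x = 3: f ≡ 0 at y ∈ {5}; g ≡ 0 at y ∈ {1}; common: ∅.
  x = 4: f ≡ 0 at y ∈ {7}; g ≡ 0 at y ∈ {2}; common: ∅.
  x = 5: f ≡ 0 at y ∈ {9}; g ≡ 0 at y ∈ {3}; common: ∅.
  x = 6: f ≡ 0 at y ∈ {0}; g ≡ 0 at y ∈ {4}; common: ∅.
  x = 7: f ≡ 0 at y ∈ {2}; g ≡ 0 at y ∈ {5}; common: ∅.
  x = 8: f ≡ 0 at y ∈ {4}; g ≡ 0 at y ∈ {6}; common: ∅.
  x = 9: f ≡ 0 at y ∈ {6}; g ≡ 0 at y ∈ {7}; common: ∅.
  x = 10: f ≡ 0 at y ∈ {8}; g ≡ 0 at y ∈ {8}; common: {8}.
Collecting: common zeros = {(10, 8)}, so the count is 1.
Comparison with the Bézout bound: 1 ≤ 1 = deg(f)·deg(g), as expected for curves with no common component (the bound is attained).


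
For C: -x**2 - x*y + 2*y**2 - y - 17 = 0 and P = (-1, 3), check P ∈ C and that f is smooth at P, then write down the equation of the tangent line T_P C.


Tangent line at P: -x + 12*y - 37 = 0.

Step 1: f(-1, 3) = 0, so P lies on C.
Step 2: partial derivatives
  f_x(x, y) = -2*x - y, f_y(x, y) = -x + 4*y - 1.
  f_x(P) = -1, f_y(P) = 12 (gradient nonzero, so P is smooth).
Step 3: tangent line at P: -1·(x − -1) + 12·(y − 3) = 0.
Expanding: -x + 12*y - 37 = 0.


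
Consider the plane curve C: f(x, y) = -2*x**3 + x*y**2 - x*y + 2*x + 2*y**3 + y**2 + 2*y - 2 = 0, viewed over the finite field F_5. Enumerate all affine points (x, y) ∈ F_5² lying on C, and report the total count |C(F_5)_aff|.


Affine F_5-points: {(0, 4), (3, 0), (3, 1), (3, 2), (4, 2)}; count = 5.

For each of the 25 pairs (x, y) ∈ F_5², evaluate f(x, y) mod 5. Record the zeros.
  x = 0: [0↦3, 1↦3, 2↦2, 3↦2, 4↦0]  zeros at y ∈ {4}
  x = 1: [0↦3, 1↦3, 2↦4, 3↦3, 4↦2]  zeros at y ∈ ∅
  x = 2: [0↦1, 1↦1, 2↦4, 3↦2, 4↦2]  zeros at y ∈ ∅
  x = 3: [0↦0, 1↦0, 2↦0, 3↦2, 4↦3]  zeros at y ∈ {0, 1, 2}
  x = 4: [0↦3, 1↦3, 2↦0, 3↦1, 4↦3]  zeros at y ∈ {2}
Collecting zeros: affine points = {(0, 4), (3, 0), (3, 1), (3, 2), (4, 2)}.
Total count |C(F_5)_aff| = 5.


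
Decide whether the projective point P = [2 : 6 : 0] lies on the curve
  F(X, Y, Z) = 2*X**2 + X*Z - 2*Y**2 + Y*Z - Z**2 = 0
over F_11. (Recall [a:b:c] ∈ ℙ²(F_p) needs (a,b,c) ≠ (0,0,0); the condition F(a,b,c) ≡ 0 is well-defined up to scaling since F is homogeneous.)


F(2,6,0) ≡ 2 (mod 11); P is NOT on the curve.

Evaluate F(2, 6, 0) term-by-term (mod 11).
  2*X**2 ↦ 2·4·1·1 = 8
  X*Z ↦ 1·2·1·0 = 0
  -2*Y**2 ↦ -2·1·36·1 = -72
  Y*Z ↦ 1·1·6·0 = 0
  -Z**2 ↦ -1·1·1·0 = 0
Sum: F(2, 6, 0) = (8) + (0) + (-72) + (0) + (0) = -64.
Reducing mod 11: -64 ≡ 2 (mod 11).
Since F(a, b, c) ≡ 2 ≠ 0 (mod 11), P does NOT lie on the curve.


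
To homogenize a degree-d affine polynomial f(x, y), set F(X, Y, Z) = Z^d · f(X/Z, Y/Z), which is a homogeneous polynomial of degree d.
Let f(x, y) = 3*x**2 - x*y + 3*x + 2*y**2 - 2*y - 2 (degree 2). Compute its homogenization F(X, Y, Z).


F(X, Y, Z) = 3*X**2 - X*Y + 3*X*Z + 2*Y**2 - 2*Y*Z - 2*Z**2

deg(f) = 2.
Substitute x = X/Z, y = Y/Z into f, then multiply by Z^2.
  monomial 3·x^2·y^0 ↦ 3·X^2·Y^0·Z^0.
  monomial -1·x^1·y^1 ↦ -1·X^1·Y^1·Z^0.
  monomial 3·x^1·y^0 ↦ 3·X^1·Y^0·Z^1.
  monomial 2·x^0·y^2 ↦ 2·X^0·Y^2·Z^0.
  monomial -2·x^0·y^1 ↦ -2·X^0·Y^1·Z^1.
  monomial -2·x^0·y^0 ↦ -2·X^0·Y^0·Z^2.
Collecting: F(X, Y, Z) = 3*X**2 - X*Y + 3*X*Z + 2*Y**2 - 2*Y*Z - 2*Z**2.


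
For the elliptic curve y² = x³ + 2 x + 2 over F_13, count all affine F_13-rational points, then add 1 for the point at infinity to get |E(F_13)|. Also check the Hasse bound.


Affine points = {(2, 1), (2, 12), (3, 3), (3, 10), (4, 3), (4, 10), (6, 3), (6, 10), (8, 6), (8, 7), (11, 4), (11, 9), (12, 5), (12, 8)}; affine count = 14; |E(F_13)| = 15.

Discriminant check: Δ ∝ 4a³ + 27b² = 4·2³ + 27·2² = 4·8 + 27·4 ≡ 10 (mod 13). Nonzero ⇒ E is nonsingular.
For each x ∈ F_13, compute rhs = x³ + 2·x + 2 mod 13, then count y ∈ F_13 with y² ≡ rhs.
  x = 0: rhs = 2, matching y values: none (0 points).
  x = 1: rhs = 5, matching y values: none (0 points).
  x = 2: rhs = 1, matching y values: 1, 12 (2 points).
  x = 3: rhs = 9, matching y values: 3, 10 (2 points).
  x = 4: rhs = 9, matching y values: 3, 10 (2 points).
  x = 5: rhs = 7, matching y values: none (0 points).
  x = 6: rhs = 9, matching y values: 3, 10 (2 points).
  x = 7: rhs = 8, matching y values: none (0 points).
  x = 8: rhs = 10, matching y values: 6, 7 (2 points).
  x = 9: rhs = 8, matching y values: none (0 points).
  x = 10: rhs = 8, matching y values: none (0 points).
  x = 11: rhs = 3, matching y values: 4, 9 (2 points).
  x = 12: rhs = 12, matching y values: 5, 8 (2 points).
Total affine count: 14.
Full point count |E(F_13)| = 14 + 1 = 15.
Hasse bound: |15 − (13+1)| = |1| = 1 ≤ 2√13 ≈ 7.2111 ✓.


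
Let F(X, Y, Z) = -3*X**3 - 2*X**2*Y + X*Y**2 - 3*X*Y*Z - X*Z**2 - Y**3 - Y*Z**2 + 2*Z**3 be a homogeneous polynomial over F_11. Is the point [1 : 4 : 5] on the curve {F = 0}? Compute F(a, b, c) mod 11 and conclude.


F(1,4,5) ≡ 6 (mod 11); P is NOT on the curve.

Evaluate F(1, 4, 5) term-by-term (mod 11).
  -3*X**3 ↦ -3·1·1·1 = -3
  -2*X**2*Y ↦ -2·1·4·1 = -8
  X*Y**2 ↦ 1·1·16·1 = 16
  -3*X*Y*Z ↦ -3·1·4·5 = -60
  -X*Z**2 ↦ -1·1·1·25 = -25
  -Y**3 ↦ -1·1·64·1 = -64
  -Y*Z**2 ↦ -1·1·4·25 = -100
  2*Z**3 ↦ 2·1·1·125 = 250
Sum: F(1, 4, 5) = (-3) + (-8) + (16) + (-60) + (-25) + (-64) + (-100) + (250) = 6.
Reducing mod 11: 6 ≡ 6 (mod 11).
Since F(a, b, c) ≡ 6 ≠ 0 (mod 11), P does NOT lie on the curve.


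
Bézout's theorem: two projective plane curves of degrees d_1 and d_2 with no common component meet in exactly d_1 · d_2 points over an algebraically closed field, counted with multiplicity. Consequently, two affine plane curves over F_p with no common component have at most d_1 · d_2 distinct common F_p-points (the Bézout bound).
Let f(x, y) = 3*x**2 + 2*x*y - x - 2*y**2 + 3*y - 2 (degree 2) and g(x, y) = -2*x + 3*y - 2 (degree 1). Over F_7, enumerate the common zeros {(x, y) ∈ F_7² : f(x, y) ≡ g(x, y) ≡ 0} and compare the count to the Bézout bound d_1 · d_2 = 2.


Common zeros: {(1, 6), (2, 2)}; count = 2; Bézout bound = 2.

deg(f) = 2, deg(g) = 1, so Bézout bound = 2.
Scan x ∈ F_7. For each x, list the y ∈ F_7 with f(x, y) ≡ 0 and those with g(x, y) ≡ 0 (mod 7); the common zeros in that column are the intersection.
  x = 0: f ≡ 0 at y ∈ {6}; g ≡ 0 at y ∈ {3}; common: ∅.
  x = 1: f ≡ 0 at y ∈ {0, 6}; g ≡ 0 at y ∈ {6}; common: {6}.
  x = 2: f ≡ 0 at y ∈ {2, 5}; g ≡ 0 at y ∈ {2}; common: {2}.
  x = 3: f ≡ 0 at y ∈ ∅; g ≡ 0 at y ∈ {5}; common: ∅.
  x = 4: f ≡ 0 at y ∈ {0, 2}; g ≡ 0 at y ∈ {1}; common: ∅.
  x = 5: f ≡ 0 at y ∈ ∅; g ≡ 0 at y ∈ {4}; common: ∅.
  x = 6: f ≡ 0 at y ∈ ∅; g ≡ 0 at y ∈ {0}; common: ∅.
Collecting: common zeros = {(1, 6), (2, 2)}, so the count is 2.
Comparison with the Bézout bound: 2 ≤ 2 = deg(f)·deg(g), as expected for curves with no common component (the bound is attained).


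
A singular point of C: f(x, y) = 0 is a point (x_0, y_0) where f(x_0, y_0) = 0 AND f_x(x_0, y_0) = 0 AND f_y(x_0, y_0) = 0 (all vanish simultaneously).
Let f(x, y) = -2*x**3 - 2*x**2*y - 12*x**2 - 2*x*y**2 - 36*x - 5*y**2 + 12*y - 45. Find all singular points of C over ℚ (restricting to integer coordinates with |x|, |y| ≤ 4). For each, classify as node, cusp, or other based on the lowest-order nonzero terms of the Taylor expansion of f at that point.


Singular points: {(-3, 3)}; classification: cusp.

Compute partial derivatives:
  f_x = -6*x**2 - 4*x*y - 24*x - 2*y**2 - 36.
  f_y = -2*x**2 - 4*x*y - 10*y + 12.
Scan x_0 ∈ {−4, ..., 4}. For each x_0, f_y(x_0, y) is a polynomial in y; find its integer roots y ∈ {−4, ..., 4}, then test f_x and f at those candidates.
  x = -4: f_y(-4, y) = 6*y - 20; no integer root y with |y| ≤ 4.
  x = -3: f_y(-3, y) = 2*y - 6; vanishes at y ∈ {3}. (-3, 3): f_x = 0, f = 0 — SINGULAR.
  x = -2: f_y(-2, y) = 4 - 2*y; vanishes at y ∈ {2}. (-2, 2): f_x = -4 ≠ 0.
  x = -1: f_y(-1, y) = 10 - 6*y; no integer root y with |y| ≤ 4.
  x = 0: f_y(0, y) = 12 - 10*y; no integer root y with |y| ≤ 4.
  x = 1: f_y(1, y) = 10 - 14*y; no integer root y with |y| ≤ 4.
  x = 2: f_y(2, y) = 4 - 18*y; no integer root y with |y| ≤ 4.
  x = 3: f_y(3, y) = -22*y - 6; no integer root y with |y| ≤ 4.
  x = 4: f_y(4, y) = -26*y - 20; no integer root y with |y| ≤ 4.
Only singular point on the grid: (-3, 3).
Classify: substitute x = -3 + u, y = 3 + v and expand: f = -2*u**3 - 2*u**2*v - 2*u*v**2 + v**2.
No constant or linear terms (consistent with a singular point). Quadratic part: v**2. Cubic part: -2*u**3 - 2*u**2*v - 2*u*v**2.
The quadratic part v**2 is a perfect square, so there is a single (double) tangent line v = 0, i.e. y = 3. Restricting the cubic part to that line (v = 0) leaves -2*u**3 ≠ 0, so f is not divisible by v and the branch is v² ≈ 2*u**3 to lowest order — this is a cusp.
Classification: cusp.


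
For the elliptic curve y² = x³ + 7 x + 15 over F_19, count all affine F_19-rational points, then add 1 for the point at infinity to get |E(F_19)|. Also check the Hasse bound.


Affine points = {(1, 2), (1, 17), (3, 5), (3, 14), (5, 2), (5, 17), (6, 8), (6, 11), (9, 3), (9, 16), (11, 6), (11, 13), (13, 2), (13, 17), (14, 8), (14, 11), (16, 9), (16, 10), (18, 8), (18, 11)}; affine count = 20; |E(F_19)| = 21.

Discriminant check: Δ ∝ 4a³ + 27b² = 4·7³ + 27·15² = 4·343 + 27·225 ≡ 18 (mod 19). Nonzero ⇒ E is nonsingular.
For each x ∈ F_19, compute rhs = x³ + 7·x + 15 mod 19, then count y ∈ F_19 with y² ≡ rhs.
  x = 0: rhs = 15, matching y values: none (0 points).
  x = 1: rhs = 4, matching y values: 2, 17 (2 points).
  x = 2: rhs = 18, matching y values: none (0 points).
  x = 3: rhs = 6, matching y values: 5, 14 (2 points).
  x = 4: rhs = 12, matching y values: none (0 points).
  x = 5: rhs = 4, matching y values: 2, 17 (2 points).
  x = 6: rhs = 7, matching y values: 8, 11 (2 points).
  x = 7: rhs = 8, matching y values: none (0 points).
  x = 8: rhs = 13, matching y values: none (0 points).
  x = 9: rhs = 9, matching y values: 3, 16 (2 points).
  x = 10: rhs = 2, matching y values: none (0 points).
  x = 11: rhs = 17, matching y values: 6, 13 (2 points).
  x = 12: rhs = 3, matching y values: none (0 points).
  x = 13: rhs = 4, matching y values: 2, 17 (2 points).
  x = 14: rhs = 7, matching y values: 8, 11 (2 points).
  x = 15: rhs = 18, matching y values: none (0 points).
  x = 16: rhs = 5, matching y values: 9, 10 (2 points).
  x = 17: rhs = 12, matching y values: none (0 points).
  x = 18: rhs = 7, matching y values: 8, 11 (2 points).
Total affine count: 20.
Full point count |E(F_19)| = 20 + 1 = 21.
Hasse bound: |21 − (19+1)| = |1| = 1 ≤ 2√19 ≈ 8.7178 ✓.


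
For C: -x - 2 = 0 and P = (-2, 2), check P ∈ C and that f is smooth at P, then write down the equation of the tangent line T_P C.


Tangent line at P: -x - 2 = 0.

Step 1: f(-2, 2) = 0, so P lies on C.
Step 2: partial derivatives
  f_x(x, y) = -1, f_y(x, y) = 0.
  f_x(P) = -1, f_y(P) = 0 (gradient nonzero, so P is smooth).
Step 3: tangent line at P: -1·(x − -2) + 0·(y − 2) = 0.
Expanding: -x - 2 = 0.


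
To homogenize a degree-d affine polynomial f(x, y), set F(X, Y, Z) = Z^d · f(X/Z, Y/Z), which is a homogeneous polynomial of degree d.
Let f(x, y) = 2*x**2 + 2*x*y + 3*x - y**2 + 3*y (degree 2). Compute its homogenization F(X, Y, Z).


F(X, Y, Z) = 2*X**2 + 2*X*Y + 3*X*Z - Y**2 + 3*Y*Z

deg(f) = 2.
Substitute x = X/Z, y = Y/Z into f, then multiply by Z^2.
  monomial 2·x^2·y^0 ↦ 2·X^2·Y^0·Z^0.
  monomial 2·x^1·y^1 ↦ 2·X^1·Y^1·Z^0.
  monomial 3·x^1·y^0 ↦ 3·X^1·Y^0·Z^1.
  monomial -1·x^0·y^2 ↦ -1·X^0·Y^2·Z^0.
  monomial 3·x^0·y^1 ↦ 3·X^0·Y^1·Z^1.
Collecting: F(X, Y, Z) = 2*X**2 + 2*X*Y + 3*X*Z - Y**2 + 3*Y*Z.


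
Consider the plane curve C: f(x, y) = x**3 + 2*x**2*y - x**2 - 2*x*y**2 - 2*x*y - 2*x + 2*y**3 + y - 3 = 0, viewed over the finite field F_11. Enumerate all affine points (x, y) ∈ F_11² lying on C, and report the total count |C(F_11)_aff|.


Affine F_11-points: {(0, 1), (2, 1), (4, 7), (6, 0), (7, 2), (7, 6), (7, 10), (8, 0), (8, 1), (8, 7), (9, 0), (9, 10)}; count = 12.

For each of the 121 pairs (x, y) ∈ F_11², evaluate f(x, y) mod 11. Record the zeros.
  x = 0: [0↦8, 1↦0, 2↦4, 3↦10, 4↦8, 5↦10, 6↦6, 7↦8, 8↦6, 9↦1, 10↦5]  zeros at y ∈ {1}
  x = 1: [0↦6, 1↦7, 2↦5, 3↦1, 4↦7, 5↦2, 6↦9, 7↦7, 8↦8, 9↦2, 10↦1]  zeros at y ∈ ∅
  x = 2: [0↦8, 1↦0, 2↦7, 3↦8, 4↦4, 5↦7, 6↦7, 7↦5, 8↦2, 9↦10, 10↦8]  zeros at y ∈ {1}
  x = 3: [0↦9, 1↦7, 2↦5, 3↦4, 4↦5, 5↦9, 6↦6, 7↦8, 8↦5, 9↦9, 10↦10]  zeros at y ∈ ∅
  x = 4: [0↦4, 1↦1, 2↦5, 3↦6, 4↦5, 5↦3, 6↦1, 7↦0, 8↦1, 9↦5, 10↦2]  zeros at y ∈ {7}
  x = 5: [0↦10, 1↦10, 2↦2, 3↦9, 4↦10, 5↦6, 6↦9, 7↦9, 8↦7, 9↦4, 10↦1]  zeros at y ∈ ∅
  x = 6: [0↦0, 1↦7, 2↦2, 3↦8, 4↦4, 5↦2, 6↦3, 7↦8, 8↦7, 9↦1, 10↦2]  zeros at y ∈ {0}
  x = 7: [0↦2, 1↦9, 2↦0, 3↦9, 4↦4, 5↦8, 6↦0, 7↦3, 8↦7, 9↦2, 10↦0]  zeros at y ∈ {2, 6, 10}
  x = 8: [0↦0, 1↦0, 2↦2, 3↦7, 4↦5, 5↦8, 6↦6, 7↦0, 8↦2, 9↦2, 10↦1]  zeros at y ∈ {0, 1, 7}
  x = 9: [0↦0, 1↦8, 2↦3, 3↦8, 4↦2, 5↦8, 6↦5, 7↦5, 8↦9, 9↦7, 10↦0]  zeros at y ∈ {0, 10}
  x = 10: [0↦8, 1↦6, 2↦9, 3↦7, 4↦1, 5↦3, 6↦3, 7↦2, 8↦1, 9↦1, 10↦3]  zeros at y ∈ ∅
Collecting zeros: affine points = {(0, 1), (2, 1), (4, 7), (6, 0), (7, 2), (7, 6), (7, 10), (8, 0), (8, 1), (8, 7), (9, 0), (9, 10)}.
Total count |C(F_11)_aff| = 12.


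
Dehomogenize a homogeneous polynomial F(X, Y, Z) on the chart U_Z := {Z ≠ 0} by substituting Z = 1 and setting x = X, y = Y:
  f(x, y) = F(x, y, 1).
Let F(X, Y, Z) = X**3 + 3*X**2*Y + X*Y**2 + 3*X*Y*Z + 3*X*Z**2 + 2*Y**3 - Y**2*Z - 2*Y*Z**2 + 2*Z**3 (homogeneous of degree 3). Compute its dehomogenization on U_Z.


f(x, y) = x**3 + 3*x**2*y + x*y**2 + 3*x*y + 3*x + 2*y**3 - y**2 - 2*y + 2

On U_Z we set Z = 1. Each monomial c·X^i·Y^j·Z^k in F becomes c·x^i·y^j·1^k = c·x^i·y^j.
Substituting Z = 1: F(X, Y, 1) = x**3 + 3*x**2*y + x*y**2 + 3*x*y + 3*x + 2*y**3 - y**2 - 2*y + 2.
Note: deg(f) ≤ deg(F) = 3; strict inequality happens when F is divisible by Z (lost terms).


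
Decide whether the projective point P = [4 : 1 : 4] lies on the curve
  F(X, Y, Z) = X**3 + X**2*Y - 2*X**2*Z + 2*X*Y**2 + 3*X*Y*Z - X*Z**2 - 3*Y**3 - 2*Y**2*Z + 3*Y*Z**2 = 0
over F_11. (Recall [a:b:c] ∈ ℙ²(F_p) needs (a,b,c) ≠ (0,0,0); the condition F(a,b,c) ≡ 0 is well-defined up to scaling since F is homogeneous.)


F(4,1,4) ≡ 3 (mod 11); P is NOT on the curve.

Evaluate F(4, 1, 4) term-by-term (mod 11).
  X**3 ↦ 1·64·1·1 = 64
  X**2*Y ↦ 1·16·1·1 = 16
  -2*X**2*Z ↦ -2·16·1·4 = -128
  2*X*Y**2 ↦ 2·4·1·1 = 8
  3*X*Y*Z ↦ 3·4·1·4 = 48
  -X*Z**2 ↦ -1·4·1·16 = -64
  -3*Y**3 ↦ -3·1·1·1 = -3
  -2*Y**2*Z ↦ -2·1·1·4 = -8
  3*Y*Z**2 ↦ 3·1·1·16 = 48
Sum: F(4, 1, 4) = (64) + (16) + (-128) + (8) + (48) + (-64) + (-3) + (-8) + (48) = -19.
Reducing mod 11: -19 ≡ 3 (mod 11).
Since F(a, b, c) ≡ 3 ≠ 0 (mod 11), P does NOT lie on the curve.


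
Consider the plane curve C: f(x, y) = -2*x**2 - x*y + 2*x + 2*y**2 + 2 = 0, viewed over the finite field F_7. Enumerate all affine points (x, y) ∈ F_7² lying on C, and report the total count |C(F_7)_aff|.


Affine F_7-points: {(5, 3)}; count = 1.

For each of the 49 pairs (x, y) ∈ F_7², evaluate f(x, y) mod 7. Record the zeros.
  x = 0: [0↦2, 1↦4, 2↦3, 3↦6, 4↦6, 5↦3, 6↦4]  zeros at y ∈ ∅
  x = 1: [0↦2, 1↦3, 2↦1, 3↦3, 4↦2, 5↦5, 6↦5]  zeros at y ∈ ∅
  x = 2: [0↦5, 1↦5, 2↦2, 3↦3, 4↦1, 5↦3, 6↦2]  zeros at y ∈ ∅
  x = 3: [0↦4, 1↦3, 2↦6, 3↦6, 4↦3, 5↦4, 6↦2]  zeros at y ∈ ∅
  x = 4: [0↦6, 1↦4, 2↦6, 3↦5, 4↦1, 5↦1, 6↦5]  zeros at y ∈ ∅
  x = 5: [0↦4, 1↦1, 2↦2, 3↦0, 4↦2, 5↦1, 6↦4]  zeros at y ∈ {3}
  x = 6: [0↦5, 1↦1, 2↦1, 3↦5, 4↦6, 5↦4, 6↦6]  zeros at y ∈ ∅
Collecting zeros: affine points = {(5, 3)}.
Total count |C(F_7)_aff| = 1.


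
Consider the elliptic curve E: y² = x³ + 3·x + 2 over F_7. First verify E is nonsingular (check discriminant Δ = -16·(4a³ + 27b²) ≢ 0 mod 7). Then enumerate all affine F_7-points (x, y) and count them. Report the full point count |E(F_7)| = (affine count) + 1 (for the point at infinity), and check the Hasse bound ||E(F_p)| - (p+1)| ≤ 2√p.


Affine points = {(0, 3), (0, 4), (2, 3), (2, 4), (4, 1), (4, 6), (5, 3), (5, 4)}; affine count = 8; |E(F_7)| = 9.

Discriminant check: Δ ∝ 4a³ + 27b² = 4·3³ + 27·2² = 4·27 + 27·4 ≡ 6 (mod 7). Nonzero ⇒ E is nonsingular.
For each x ∈ F_7, compute rhs = x³ + 3·x + 2 mod 7, then count y ∈ F_7 with y² ≡ rhs.
  x = 0: rhs = 2, matching y values: 3, 4 (2 points).
  x = 1: rhs = 6, matching y values: none (0 points).
  x = 2: rhs = 2, matching y values: 3, 4 (2 points).
  x = 3: rhs = 3, matching y values: none (0 points).
  x = 4: rhs = 1, matching y values: 1, 6 (2 points).
  x = 5: rhs = 2, matching y values: 3, 4 (2 points).
  x = 6: rhs = 5, matching y values: none (0 points).
Total affine count: 8.
Full point count |E(F_7)| = 8 + 1 = 9.
Hasse bound: |9 − (7+1)| = |1| = 1 ≤ 2√7 ≈ 5.2915 ✓.


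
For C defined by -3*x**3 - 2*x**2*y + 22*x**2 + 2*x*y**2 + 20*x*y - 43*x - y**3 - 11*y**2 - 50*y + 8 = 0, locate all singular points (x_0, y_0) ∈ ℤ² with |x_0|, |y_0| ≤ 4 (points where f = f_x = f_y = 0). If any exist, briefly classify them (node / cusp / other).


Singular points: {(3, -2)}; classification: node.

Compute partial derivatives:
  f_x = -9*x**2 - 4*x*y + 44*x + 2*y**2 + 20*y - 43.
  f_y = -2*x**2 + 4*x*y + 20*x - 3*y**2 - 22*y - 50.
Scan x_0 ∈ {−4, ..., 4}. For each x_0, f_y(x_0, y) is a polynomial in y; find its integer roots y ∈ {−4, ..., 4}, then test f_x and f at those candidates.
  x = -4: f_y(-4, y) = -3*y**2 - 38*y - 162; no integer root y with |y| ≤ 4.
  x = -3: f_y(-3, y) = -3*y**2 - 34*y - 128; no integer root y with |y| ≤ 4.
  x = -2: f_y(-2, y) = -3*y**2 - 30*y - 98; no integer root y with |y| ≤ 4.
  x = -1: f_y(-1, y) = -3*y**2 - 26*y - 72; no integer root y with |y| ≤ 4.
  x = 0: f_y(0, y) = -3*y**2 - 22*y - 50; no integer root y with |y| ≤ 4.
  x = 1: f_y(1, y) = -3*y**2 - 18*y - 32; no integer root y with |y| ≤ 4.
  x = 2: f_y(2, y) = -3*y**2 - 14*y - 18; no integer root y with |y| ≤ 4.
  x = 3: f_y(3, y) = -3*y**2 - 10*y - 8; vanishes at y ∈ {-2}. (3, -2): f_x = 0, f = 0 — SINGULAR.
  x = 4: f_y(4, y) = -3*y**2 - 6*y - 2; no integer root y with |y| ≤ 4.
Only singular point on the grid: (3, -2).
Classify: substitute x = 3 + u, y = -2 + v and expand: f = -3*u**3 - 2*u**2*v - u**2 + 2*u*v**2 - v**3 + v**2.
No constant or linear terms (consistent with a singular point). Quadratic part: -u**2 + v**2. Cubic part: -3*u**3 - 2*u**2*v + 2*u*v**2 - v**3.
The quadratic part v**2 - u**2 = (v − u)(v + u) splits into two distinct linear factors, so there are two distinct tangent lines y − -2 = ±(x − 3) — this is a node (ordinary double point).
Classification: node.


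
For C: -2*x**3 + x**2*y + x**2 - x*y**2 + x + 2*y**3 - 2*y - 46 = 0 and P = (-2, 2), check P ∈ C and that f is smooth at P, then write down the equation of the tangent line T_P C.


Tangent line at P: -39*x + 34*y - 146 = 0.

Step 1: f(-2, 2) = 0, so P lies on C.
Step 2: partial derivatives
  f_x(x, y) = -6*x**2 + 2*x*y + 2*x - y**2 + 1, f_y(x, y) = x**2 - 2*x*y + 6*y**2 - 2.
  f_x(P) = -39, f_y(P) = 34 (gradient nonzero, so P is smooth).
Step 3: tangent line at P: -39·(x − -2) + 34·(y − 2) = 0.
Expanding: -39*x + 34*y - 146 = 0.


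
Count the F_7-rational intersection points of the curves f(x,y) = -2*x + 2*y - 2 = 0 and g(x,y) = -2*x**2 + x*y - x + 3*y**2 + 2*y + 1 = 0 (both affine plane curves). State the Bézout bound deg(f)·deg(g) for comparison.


Common zeros: {(4, 5), (6, 0)}; count = 2; Bézout bound = 2.

deg(f) = 1, deg(g) = 2, so Bézout bound = 2.
Scan x ∈ F_7. For each x, list the y ∈ F_7 with f(x, y) ≡ 0 and those with g(x, y) ≡ 0 (mod 7); the common zeros in that column are the intersection.
  x = 0: f ≡ 0 at y ∈ {1}; g ≡ 0 at y ∈ ∅; common: ∅.
  x = 1: f ≡ 0 at y ∈ {2}; g ≡ 0 at y ∈ ∅; common: ∅.
  x = 2: f ≡ 0 at y ∈ {3}; g ≡ 0 at y ∈ ∅; common: ∅.
  x = 3: f ≡ 0 at y ∈ {4}; g ≡ 0 at y ∈ ∅; common: ∅.
  x = 4: f ≡ 0 at y ∈ {5}; g ≡ 0 at y ∈ {0, 5}; common: {5}.
  x = 5: f ≡ 0 at y ∈ {6}; g ≡ 0 at y ∈ {2, 5}; common: ∅.
  x = 6: f ≡ 0 at y ∈ {0}; g ≡ 0 at y ∈ {0, 2}; common: {0}.
Collecting: common zeros = {(4, 5), (6, 0)}, so the count is 2.
Comparison with the Bézout bound: 2 ≤ 2 = deg(f)·deg(g), as expected for curves with no common component (the bound is attained).


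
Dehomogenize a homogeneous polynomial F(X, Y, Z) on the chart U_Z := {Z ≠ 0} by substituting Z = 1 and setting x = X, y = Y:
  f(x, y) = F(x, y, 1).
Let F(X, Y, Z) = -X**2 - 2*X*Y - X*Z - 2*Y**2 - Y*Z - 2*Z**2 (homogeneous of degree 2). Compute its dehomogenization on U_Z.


f(x, y) = -x**2 - 2*x*y - x - 2*y**2 - y - 2

On U_Z we set Z = 1. Each monomial c·X^i·Y^j·Z^k in F becomes c·x^i·y^j·1^k = c·x^i·y^j.
Substituting Z = 1: F(X, Y, 1) = -x**2 - 2*x*y - x - 2*y**2 - y - 2.
Note: deg(f) ≤ deg(F) = 2; strict inequality happens when F is divisible by Z (lost terms).


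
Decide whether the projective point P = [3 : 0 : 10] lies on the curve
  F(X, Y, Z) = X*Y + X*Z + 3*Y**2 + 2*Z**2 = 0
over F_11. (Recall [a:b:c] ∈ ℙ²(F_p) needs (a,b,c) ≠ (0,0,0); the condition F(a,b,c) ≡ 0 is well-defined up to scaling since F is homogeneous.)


F(3,0,10) ≡ 10 (mod 11); P is NOT on the curve.

Evaluate F(3, 0, 10) term-by-term (mod 11).
  X*Y ↦ 1·3·0·1 = 0
  X*Z ↦ 1·3·1·10 = 30
  3*Y**2 ↦ 3·1·0·1 = 0
  2*Z**2 ↦ 2·1·1·100 = 200
Sum: F(3, 0, 10) = (0) + (30) + (0) + (200) = 230.
Reducing mod 11: 230 ≡ 10 (mod 11).
Since F(a, b, c) ≡ 10 ≠ 0 (mod 11), P does NOT lie on the curve.


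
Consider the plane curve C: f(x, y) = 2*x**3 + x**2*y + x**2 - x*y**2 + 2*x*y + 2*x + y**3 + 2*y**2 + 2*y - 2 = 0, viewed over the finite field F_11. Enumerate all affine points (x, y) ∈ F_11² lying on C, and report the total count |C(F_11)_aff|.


Affine F_11-points: {(1, 9), (2, 0), (2, 1), (2, 10), (4, 4), (4, 10), (5, 10), (7, 3), (9, 1), (10, 1)}; count = 10.

For each of the 121 pairs (x, y) ∈ F_11², evaluate f(x, y) mod 11. Record the zeros.
  x = 0: [0↦9, 1↦3, 2↦7, 3↦5, 4↦3, 5↦7, 6↦1, 7↦2, 8↦5, 9↦5, 10↦8]  zeros at y ∈ ∅
  x = 1: [0↦3, 1↦10, 2↦3, 3↦10, 4↦4, 5↦2, 6↦10, 7↦1, 8↦3, 9↦0, 10↦9]  zeros at y ∈ {9}
  x = 2: [0↦0, 1↦0, 2↦6, 3↦2, 4↦5, 5↦10, 6↦1, 7↦6, 8↦9, 9↦5, 10↦0]  zeros at y ∈ {0, 1, 10}
  x = 3: [0↦1, 1↦7, 2↦6, 3↦4, 4↦7, 5↦10, 6↦8, 7↦7, 8↦2, 9↦10, 10↦4]  zeros at y ∈ ∅
  x = 4: [0↦7, 1↦10, 2↦4, 3↦6, 4↦0, 5↦3, 6↦10, 7↦5, 8↦5, 9↦5, 10↦0]  zeros at y ∈ {4, 10}
  x = 5: [0↦8, 1↦10, 2↦1, 3↦9, 4↦7, 5↦1, 6↦8, 7↦1, 8↦8, 9↦2, 10↦0]  zeros at y ∈ {10}
  x = 6: [0↦5, 1↦8, 2↦9, 3↦3, 4↦7, 5↦5, 6↦3, 7↦7, 8↦1, 9↦2, 10↦5]  zeros at y ∈ ∅
  x = 7: [0↦10, 1↦5, 2↦7, 3↦0, 4↦1, 5↦5, 6↦7, 7↦2, 8↦7, 9↦6, 10↦5]  zeros at y ∈ {3}
  x = 8: [0↦2, 1↦2, 2↦7, 3↦1, 4↦1, 5↦2, 6↦10, 7↦9, 8↦5, 9↦4, 10↦1]  zeros at y ∈ ∅
  x = 9: [0↦4, 1↦0, 2↦10, 3↦7, 4↦8, 5↦8, 6↦2, 7↦7, 8↦7, 9↦8, 10↦5]  zeros at y ∈ {1}
  x = 10: [0↦6, 1↦0, 2↦6, 3↦8, 4↦1, 5↦2, 6↦6, 7↦8, 8↦3, 9↦8, 10↦7]  zeros at y ∈ {1}
Collecting zeros: affine points = {(1, 9), (2, 0), (2, 1), (2, 10), (4, 4), (4, 10), (5, 10), (7, 3), (9, 1), (10, 1)}.
Total count |C(F_11)_aff| = 10.


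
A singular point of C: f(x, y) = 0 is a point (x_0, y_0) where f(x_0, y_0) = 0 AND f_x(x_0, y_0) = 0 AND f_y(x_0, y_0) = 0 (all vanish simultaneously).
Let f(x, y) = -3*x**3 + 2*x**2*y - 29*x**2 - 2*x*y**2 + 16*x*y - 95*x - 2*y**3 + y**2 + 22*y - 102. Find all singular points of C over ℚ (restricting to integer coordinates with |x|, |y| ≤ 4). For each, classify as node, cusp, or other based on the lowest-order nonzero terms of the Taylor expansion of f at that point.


Singular points: {(-3, 1)}; classification: cusp.

Compute partial derivatives:
  f_x = -9*x**2 + 4*x*y - 58*x - 2*y**2 + 16*y - 95.
  f_y = 2*x**2 - 4*x*y + 16*x - 6*y**2 + 2*y + 22.
Scan x_0 ∈ {−4, ..., 4}. For each x_0, f_y(x_0, y) is a polynomial in y; find its integer roots y ∈ {−4, ..., 4}, then test f_x and f at those candidates.
  x = -4: f_y(-4, y) = -6*y**2 + 18*y - 10; no integer root y with |y| ≤ 4.
  x = -3: f_y(-3, y) = -6*y**2 + 14*y - 8; vanishes at y ∈ {1}. (-3, 1): f_x = 0, f = 0 — SINGULAR.
  x = -2: f_y(-2, y) = -6*y**2 + 10*y - 2; no integer root y with |y| ≤ 4.
  x = -1: f_y(-1, y) = -6*y**2 + 6*y + 8; no integer root y with |y| ≤ 4.
  x = 0: f_y(0, y) = -6*y**2 + 2*y + 22; no integer root y with |y| ≤ 4.
  x = 1: f_y(1, y) = -6*y**2 - 2*y + 40; no integer root y with |y| ≤ 4.
  x = 2: f_y(2, y) = -6*y**2 - 6*y + 62; no integer root y with |y| ≤ 4.
  x = 3: f_y(3, y) = -6*y**2 - 10*y + 88; no integer root y with |y| ≤ 4.
  x = 4: f_y(4, y) = -6*y**2 - 14*y + 118; no integer root y with |y| ≤ 4.
Only singular point on the grid: (-3, 1).
Classify: substitute x = -3 + u, y = 1 + v and expand: f = -3*u**3 + 2*u**2*v - 2*u*v**2 - 2*v**3 + v**2.
No constant or linear terms (consistent with a singular point). Quadratic part: v**2. Cubic part: -3*u**3 + 2*u**2*v - 2*u*v**2 - 2*v**3.
The quadratic part v**2 is a perfect square, so there is a single (double) tangent line v = 0, i.e. y = 1. Restricting the cubic part to that line (v = 0) leaves -3*u**3 ≠ 0, so f is not divisible by v and the branch is v² ≈ 3*u**3 to lowest order — this is a cusp.
Classification: cusp.


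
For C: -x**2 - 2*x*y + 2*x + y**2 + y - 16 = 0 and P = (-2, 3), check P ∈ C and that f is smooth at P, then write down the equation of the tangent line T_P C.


Tangent line at P: 11*y - 33 = 0.

Step 1: f(-2, 3) = 0, so P lies on C.
Step 2: partial derivatives
  f_x(x, y) = -2*x - 2*y + 2, f_y(x, y) = -2*x + 2*y + 1.
  f_x(P) = 0, f_y(P) = 11 (gradient nonzero, so P is smooth).
Step 3: tangent line at P: 0·(x − -2) + 11·(y − 3) = 0.
Expanding: 11*y - 33 = 0.


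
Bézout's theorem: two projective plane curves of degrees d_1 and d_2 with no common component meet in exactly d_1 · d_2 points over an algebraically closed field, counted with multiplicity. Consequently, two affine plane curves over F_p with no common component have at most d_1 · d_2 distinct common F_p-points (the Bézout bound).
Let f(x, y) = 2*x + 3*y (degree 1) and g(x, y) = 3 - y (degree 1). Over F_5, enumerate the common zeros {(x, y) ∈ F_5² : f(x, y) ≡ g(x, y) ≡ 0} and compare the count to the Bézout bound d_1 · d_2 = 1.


Common zeros: {(3, 3)}; count = 1; Bézout bound = 1.

deg(f) = 1, deg(g) = 1, so Bézout bound = 1.
Scan x ∈ F_5. For each x, list the y ∈ F_5 with f(x, y) ≡ 0 and those with g(x, y) ≡ 0 (mod 5); the common zeros in that column are the intersection.
  x = 0: f ≡ 0 at y ∈ {0}; g ≡ 0 at y ∈ {3}; common: ∅.
  x = 1: f ≡ 0 at y ∈ {1}; g ≡ 0 at y ∈ {3}; common: ∅.
  x = 2: f ≡ 0 at y ∈ {2}; g ≡ 0 at y ∈ {3}; common: ∅.
  x = 3: f ≡ 0 at y ∈ {3}; g ≡ 0 at y ∈ {3}; common: {3}.
  x = 4: f ≡ 0 at y ∈ {4}; g ≡ 0 at y ∈ {3}; common: ∅.
Collecting: common zeros = {(3, 3)}, so the count is 1.
Comparison with the Bézout bound: 1 ≤ 1 = deg(f)·deg(g), as expected for curves with no common component (the bound is attained).


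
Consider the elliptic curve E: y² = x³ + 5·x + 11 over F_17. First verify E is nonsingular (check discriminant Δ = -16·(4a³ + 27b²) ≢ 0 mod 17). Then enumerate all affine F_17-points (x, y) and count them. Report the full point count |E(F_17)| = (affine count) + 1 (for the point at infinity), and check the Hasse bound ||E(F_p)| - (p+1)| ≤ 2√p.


Affine points = {(1, 0), (3, 6), (3, 11), (5, 5), (5, 12), (6, 6), (6, 11), (7, 7), (7, 10), (8, 6), (8, 11)}; affine count = 11; |E(F_17)| = 12.

Discriminant check: Δ ∝ 4a³ + 27b² = 4·5³ + 27·11² = 4·125 + 27·121 ≡ 10 (mod 17). Nonzero ⇒ E is nonsingular.
For each x ∈ F_17, compute rhs = x³ + 5·x + 11 mod 17, then count y ∈ F_17 with y² ≡ rhs.
  x = 0: rhs = 11, matching y values: none (0 points).
  x = 1: rhs = 0, matching y values: 0 (1 points).
  x = 2: rhs = 12, matching y values: none (0 points).
  x = 3: rhs = 2, matching y values: 6, 11 (2 points).
  x = 4: rhs = 10, matching y values: none (0 points).
  x = 5: rhs = 8, matching y values: 5, 12 (2 points).
  x = 6: rhs = 2, matching y values: 6, 11 (2 points).
  x = 7: rhs = 15, matching y values: 7, 10 (2 points).
  x = 8: rhs = 2, matching y values: 6, 11 (2 points).
  x = 9: rhs = 3, matching y values: none (0 points).
  x = 10: rhs = 7, matching y values: none (0 points).
  x = 11: rhs = 3, matching y values: none (0 points).
  x = 12: rhs = 14, matching y values: none (0 points).
  x = 13: rhs = 12, matching y values: none (0 points).
  x = 14: rhs = 3, matching y values: none (0 points).
  x = 15: rhs = 10, matching y values: none (0 points).
  x = 16: rhs = 5, matching y values: none (0 points).
Total affine count: 11.
Full point count |E(F_17)| = 11 + 1 = 12.
Hasse bound: |12 − (17+1)| = |-6| = 6 ≤ 2√17 ≈ 8.2462 ✓.


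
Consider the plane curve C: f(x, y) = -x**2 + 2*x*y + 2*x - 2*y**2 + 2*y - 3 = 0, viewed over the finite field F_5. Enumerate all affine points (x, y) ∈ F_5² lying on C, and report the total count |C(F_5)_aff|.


Affine F_5-points: {(0, 3), (1, 1), (3, 1), (3, 3)}; count = 4.

For each of the 25 pairs (x, y) ∈ F_5², evaluate f(x, y) mod 5. Record the zeros.
  x = 0: [0↦2, 1↦2, 2↦3, 3↦0, 4↦3]  zeros at y ∈ {3}
  x = 1: [0↦3, 1↦0, 2↦3, 3↦2, 4↦2]  zeros at y ∈ {1}
  x = 2: [0↦2, 1↦1, 2↦1, 3↦2, 4↦4]  zeros at y ∈ ∅
  x = 3: [0↦4, 1↦0, 2↦2, 3↦0, 4↦4]  zeros at y ∈ {1, 3}
  x = 4: [0↦4, 1↦2, 2↦1, 3↦1, 4↦2]  zeros at y ∈ ∅
Collecting zeros: affine points = {(0, 3), (1, 1), (3, 1), (3, 3)}.
Total count |C(F_5)_aff| = 4.


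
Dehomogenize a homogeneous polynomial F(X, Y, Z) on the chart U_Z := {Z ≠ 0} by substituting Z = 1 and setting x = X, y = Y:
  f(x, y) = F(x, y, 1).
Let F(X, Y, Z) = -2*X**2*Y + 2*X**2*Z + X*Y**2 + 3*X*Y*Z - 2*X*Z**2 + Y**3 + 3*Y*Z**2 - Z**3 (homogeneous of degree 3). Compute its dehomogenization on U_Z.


f(x, y) = -2*x**2*y + 2*x**2 + x*y**2 + 3*x*y - 2*x + y**3 + 3*y - 1

On U_Z we set Z = 1. Each monomial c·X^i·Y^j·Z^k in F becomes c·x^i·y^j·1^k = c·x^i·y^j.
Substituting Z = 1: F(X, Y, 1) = -2*x**2*y + 2*x**2 + x*y**2 + 3*x*y - 2*x + y**3 + 3*y - 1.
Note: deg(f) ≤ deg(F) = 3; strict inequality happens when F is divisible by Z (lost terms).


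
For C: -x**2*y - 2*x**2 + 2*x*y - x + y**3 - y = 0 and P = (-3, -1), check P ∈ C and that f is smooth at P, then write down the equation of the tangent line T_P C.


Tangent line at P: 3*x - 13*y - 4 = 0.

Step 1: f(-3, -1) = 0, so P lies on C.
Step 2: partial derivatives
  f_x(x, y) = -2*x*y - 4*x + 2*y - 1, f_y(x, y) = -x**2 + 2*x + 3*y**2 - 1.
  f_x(P) = 3, f_y(P) = -13 (gradient nonzero, so P is smooth).
Step 3: tangent line at P: 3·(x − -3) + -13·(y − -1) = 0.
Expanding: 3*x - 13*y - 4 = 0.


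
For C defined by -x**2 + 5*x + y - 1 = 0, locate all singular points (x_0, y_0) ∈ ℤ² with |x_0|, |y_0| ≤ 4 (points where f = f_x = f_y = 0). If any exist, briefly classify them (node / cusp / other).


No singular points in the scanned grid; C is smooth there.

Compute partial derivatives:
  f_x = 5 - 2*x.
  f_y = 1.
f_y = 1 is a nonzero constant, so f_y never vanishes: no point (x, y) can satisfy f = f_x = f_y = 0. In particular no (x, y) ∈ {−4, ..., 4}² is singular; the curve is smooth.


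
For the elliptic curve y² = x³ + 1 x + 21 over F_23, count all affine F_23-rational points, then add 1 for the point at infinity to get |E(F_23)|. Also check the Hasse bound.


Affine points = {(1, 0), (2, 10), (2, 13), (5, 6), (5, 17), (6, 6), (6, 17), (7, 7), (7, 16), (8, 9), (8, 14), (9, 0), (11, 11), (11, 12), (12, 6), (12, 17), (13, 0), (16, 4), (16, 19), (17, 11), (17, 12), (18, 11), (18, 12)}; affine count = 23; |E(F_23)| = 24.

Discriminant check: Δ ∝ 4a³ + 27b² = 4·1³ + 27·21² = 4·1 + 27·441 ≡ 20 (mod 23). Nonzero ⇒ E is nonsingular.
For each x ∈ F_23, compute rhs = x³ + 1·x + 21 mod 23, then count y ∈ F_23 with y² ≡ rhs.
  x = 0: rhs = 21, matching y values: none (0 points).
  x = 1: rhs = 0, matching y values: 0 (1 points).
  x = 2: rhs = 8, matching y values: 10, 13 (2 points).
  x = 3: rhs = 5, matching y values: none (0 points).
  x = 4: rhs = 20, matching y values: none (0 points).
  x = 5: rhs = 13, matching y values: 6, 17 (2 points).
  x = 6: rhs = 13, matching y values: 6, 17 (2 points).
  x = 7: rhs = 3, matching y values: 7, 16 (2 points).
  x = 8: rhs = 12, matching y values: 9, 14 (2 points).
  x = 9: rhs = 0, matching y values: 0 (1 points).
  x = 10: rhs = 19, matching y values: none (0 points).
  x = 11: rhs = 6, matching y values: 11, 12 (2 points).
  x = 12: rhs = 13, matching y values: 6, 17 (2 points).
  x = 13: rhs = 0, matching y values: 0 (1 points).
  x = 14: rhs = 19, matching y values: none (0 points).
  x = 15: rhs = 7, matching y values: none (0 points).
  x = 16: rhs = 16, matching y values: 4, 19 (2 points).
  x = 17: rhs = 6, matching y values: 11, 12 (2 points).
  x = 18: rhs = 6, matching y values: 11, 12 (2 points).
  x = 19: rhs = 22, matching y values: none (0 points).
  x = 20: rhs = 14, matching y values: none (0 points).
  x = 21: rhs = 11, matching y values: none (0 points).
  x = 22: rhs = 19, matching y values: none (0 points).
Total affine count: 23.
Full point count |E(F_23)| = 23 + 1 = 24.
Hasse bound: |24 − (23+1)| = |0| = 0 ≤ 2√23 ≈ 9.5917 ✓.
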